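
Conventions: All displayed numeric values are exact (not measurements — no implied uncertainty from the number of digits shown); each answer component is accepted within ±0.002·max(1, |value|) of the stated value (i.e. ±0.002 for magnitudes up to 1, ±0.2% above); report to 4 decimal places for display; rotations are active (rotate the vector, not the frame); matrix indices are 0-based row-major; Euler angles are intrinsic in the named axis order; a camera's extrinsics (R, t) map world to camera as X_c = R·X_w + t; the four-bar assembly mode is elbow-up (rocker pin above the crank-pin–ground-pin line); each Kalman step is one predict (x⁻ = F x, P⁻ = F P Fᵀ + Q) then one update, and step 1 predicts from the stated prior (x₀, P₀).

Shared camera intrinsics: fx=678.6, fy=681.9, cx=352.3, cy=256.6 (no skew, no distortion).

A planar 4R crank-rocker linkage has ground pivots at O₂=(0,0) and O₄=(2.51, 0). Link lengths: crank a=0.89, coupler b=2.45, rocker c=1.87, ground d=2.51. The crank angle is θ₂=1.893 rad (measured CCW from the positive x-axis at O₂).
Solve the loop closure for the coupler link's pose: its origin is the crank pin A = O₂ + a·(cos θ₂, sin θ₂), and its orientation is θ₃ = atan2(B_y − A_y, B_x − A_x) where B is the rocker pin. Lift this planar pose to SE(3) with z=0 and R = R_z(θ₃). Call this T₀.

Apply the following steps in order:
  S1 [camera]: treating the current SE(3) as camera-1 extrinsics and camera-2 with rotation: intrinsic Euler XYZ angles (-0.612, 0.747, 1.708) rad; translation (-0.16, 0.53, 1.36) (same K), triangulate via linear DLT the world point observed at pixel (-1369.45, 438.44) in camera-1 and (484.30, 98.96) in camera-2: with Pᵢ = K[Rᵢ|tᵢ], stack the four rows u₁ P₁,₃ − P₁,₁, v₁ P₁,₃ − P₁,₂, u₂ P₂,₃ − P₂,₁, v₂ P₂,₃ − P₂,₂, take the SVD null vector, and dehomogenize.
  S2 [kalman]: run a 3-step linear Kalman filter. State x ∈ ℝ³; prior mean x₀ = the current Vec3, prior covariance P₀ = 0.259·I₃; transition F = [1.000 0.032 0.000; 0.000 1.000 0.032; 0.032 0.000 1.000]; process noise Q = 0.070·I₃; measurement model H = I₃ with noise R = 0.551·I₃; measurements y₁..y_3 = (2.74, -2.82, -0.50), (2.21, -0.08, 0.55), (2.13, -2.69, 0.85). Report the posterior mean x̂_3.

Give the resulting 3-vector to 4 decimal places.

result = (1.1306, -1.2991, 0.5256)

source (fourbar_fk): coupler pose = R=[0.9221 -0.3871 0.0000; 0.3871 0.9221 0.0000; 0.0000 0.0000 1.0000], t=(-0.2818, 0.8442, 0.0000)
after S1 (triangulate): (-1.6336, -0.0272, 0.7006)
after S2 (kf_track): (1.1306, -1.2991, 0.5256)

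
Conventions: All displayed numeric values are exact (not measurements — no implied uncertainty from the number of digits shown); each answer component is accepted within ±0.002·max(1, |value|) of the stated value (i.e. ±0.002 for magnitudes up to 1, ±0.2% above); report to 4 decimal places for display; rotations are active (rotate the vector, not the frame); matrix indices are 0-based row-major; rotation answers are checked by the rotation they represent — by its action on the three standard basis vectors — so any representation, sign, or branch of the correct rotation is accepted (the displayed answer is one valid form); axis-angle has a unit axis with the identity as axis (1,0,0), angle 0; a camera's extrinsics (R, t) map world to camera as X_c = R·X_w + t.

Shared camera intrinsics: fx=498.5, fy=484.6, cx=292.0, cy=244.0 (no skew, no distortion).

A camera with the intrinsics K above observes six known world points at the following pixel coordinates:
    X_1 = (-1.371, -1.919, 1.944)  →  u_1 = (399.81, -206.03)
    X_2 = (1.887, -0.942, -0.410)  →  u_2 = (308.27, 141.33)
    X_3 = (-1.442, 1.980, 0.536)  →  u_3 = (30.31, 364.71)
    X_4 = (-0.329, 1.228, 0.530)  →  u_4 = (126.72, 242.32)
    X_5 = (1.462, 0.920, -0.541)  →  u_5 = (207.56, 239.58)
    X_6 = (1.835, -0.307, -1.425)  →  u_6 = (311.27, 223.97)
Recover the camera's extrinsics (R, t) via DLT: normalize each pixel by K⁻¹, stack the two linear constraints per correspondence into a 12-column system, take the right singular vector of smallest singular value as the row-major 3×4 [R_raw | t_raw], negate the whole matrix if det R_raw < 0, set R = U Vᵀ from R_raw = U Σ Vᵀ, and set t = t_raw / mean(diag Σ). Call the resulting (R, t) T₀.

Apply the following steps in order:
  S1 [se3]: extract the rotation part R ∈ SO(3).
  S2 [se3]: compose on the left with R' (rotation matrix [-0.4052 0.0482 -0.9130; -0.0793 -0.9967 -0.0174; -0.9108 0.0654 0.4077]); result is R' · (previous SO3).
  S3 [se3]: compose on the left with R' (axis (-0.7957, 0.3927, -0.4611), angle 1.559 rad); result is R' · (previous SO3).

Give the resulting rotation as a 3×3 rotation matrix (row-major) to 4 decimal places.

source (pnp_recover): camera pose = R=[-0.2668 -0.7979 -0.5405; -0.3494 0.6028 -0.7174; 0.8982 -0.0026 -0.4396], t=(-0.2500, -0.4899, 4.8397)
after S1 (rot_of_se3): [-0.2668 -0.7979 -0.5405; -0.3494 0.6028 -0.7174; 0.8982 -0.0026 -0.4396]
after S2 (compose_so3): [-0.7287 0.3547 0.5858; 0.3538 -0.5374 0.7655; 0.5864 0.7651 0.2662]
after S3 (compose_so3): [0.0322 0.7221 0.6910; 0.9807 0.1105 -0.1611; -0.1927 0.6829 -0.7046]

rotation (matrix) = ((0.0322, 0.7221, 0.6910), (0.9807, 0.1105, -0.1611), (-0.1927, 0.6829, -0.7046))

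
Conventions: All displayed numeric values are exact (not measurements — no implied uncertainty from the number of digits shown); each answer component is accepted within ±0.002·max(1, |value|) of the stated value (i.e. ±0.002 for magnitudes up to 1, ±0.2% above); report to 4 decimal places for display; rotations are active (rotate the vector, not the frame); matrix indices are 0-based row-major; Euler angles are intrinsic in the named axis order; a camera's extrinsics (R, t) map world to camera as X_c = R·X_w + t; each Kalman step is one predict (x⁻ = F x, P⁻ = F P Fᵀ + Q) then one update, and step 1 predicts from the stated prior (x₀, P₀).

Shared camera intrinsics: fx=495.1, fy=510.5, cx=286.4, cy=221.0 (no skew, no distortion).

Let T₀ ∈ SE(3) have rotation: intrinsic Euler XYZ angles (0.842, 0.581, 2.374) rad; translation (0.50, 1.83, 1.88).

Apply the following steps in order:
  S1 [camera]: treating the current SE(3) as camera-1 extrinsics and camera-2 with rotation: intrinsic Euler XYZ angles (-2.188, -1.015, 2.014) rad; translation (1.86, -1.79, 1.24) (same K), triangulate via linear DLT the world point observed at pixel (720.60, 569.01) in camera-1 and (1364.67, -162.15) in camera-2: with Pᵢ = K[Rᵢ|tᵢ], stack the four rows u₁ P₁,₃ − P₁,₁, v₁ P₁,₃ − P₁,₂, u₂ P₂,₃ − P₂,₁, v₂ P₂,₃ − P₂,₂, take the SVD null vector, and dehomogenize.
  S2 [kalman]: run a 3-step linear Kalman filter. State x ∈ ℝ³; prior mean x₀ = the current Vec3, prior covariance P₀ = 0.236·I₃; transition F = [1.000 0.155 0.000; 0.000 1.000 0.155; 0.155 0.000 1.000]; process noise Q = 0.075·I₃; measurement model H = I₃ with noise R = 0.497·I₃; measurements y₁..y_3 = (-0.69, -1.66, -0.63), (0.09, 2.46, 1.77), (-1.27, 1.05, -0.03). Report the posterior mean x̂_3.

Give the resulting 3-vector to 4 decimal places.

after S1 (triangulate): (-0.6424, -0.7497, 1.2067)
after S2 (kf_track): (-0.6867, 0.6020, 0.5741)

result = (-0.6867, 0.6020, 0.5741)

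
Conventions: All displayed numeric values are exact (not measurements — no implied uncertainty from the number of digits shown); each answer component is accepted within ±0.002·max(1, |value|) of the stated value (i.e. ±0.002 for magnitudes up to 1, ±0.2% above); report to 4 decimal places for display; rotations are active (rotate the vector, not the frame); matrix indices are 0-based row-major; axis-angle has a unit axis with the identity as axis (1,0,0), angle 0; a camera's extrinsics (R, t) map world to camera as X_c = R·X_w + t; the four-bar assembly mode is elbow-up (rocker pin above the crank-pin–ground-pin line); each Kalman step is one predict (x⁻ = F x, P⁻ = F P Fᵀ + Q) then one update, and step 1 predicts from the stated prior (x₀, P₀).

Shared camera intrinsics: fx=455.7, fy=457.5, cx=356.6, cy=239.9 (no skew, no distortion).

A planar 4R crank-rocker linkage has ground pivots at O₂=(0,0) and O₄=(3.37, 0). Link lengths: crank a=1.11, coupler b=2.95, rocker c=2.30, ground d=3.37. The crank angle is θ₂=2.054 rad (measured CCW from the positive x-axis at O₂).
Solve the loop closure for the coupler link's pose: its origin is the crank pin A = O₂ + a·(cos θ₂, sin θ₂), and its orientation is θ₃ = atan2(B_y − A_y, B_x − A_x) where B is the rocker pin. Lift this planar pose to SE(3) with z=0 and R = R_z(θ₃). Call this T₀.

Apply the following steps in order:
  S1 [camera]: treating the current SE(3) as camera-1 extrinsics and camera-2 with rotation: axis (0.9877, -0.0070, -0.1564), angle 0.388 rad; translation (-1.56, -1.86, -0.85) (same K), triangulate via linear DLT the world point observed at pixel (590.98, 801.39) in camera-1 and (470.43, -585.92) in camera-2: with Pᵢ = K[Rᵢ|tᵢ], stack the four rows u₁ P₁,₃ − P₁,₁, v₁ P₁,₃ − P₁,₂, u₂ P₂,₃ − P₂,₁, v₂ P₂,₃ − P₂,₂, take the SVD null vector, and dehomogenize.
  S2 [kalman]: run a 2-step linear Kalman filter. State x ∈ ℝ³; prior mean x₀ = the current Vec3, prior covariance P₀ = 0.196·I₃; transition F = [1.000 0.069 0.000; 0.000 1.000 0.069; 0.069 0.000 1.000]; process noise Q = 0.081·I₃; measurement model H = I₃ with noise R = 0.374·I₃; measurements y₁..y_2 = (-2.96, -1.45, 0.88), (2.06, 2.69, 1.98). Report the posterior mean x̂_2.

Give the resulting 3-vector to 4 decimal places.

source (fourbar_fk): coupler pose = R=[0.9376 -0.3478 0.0000; 0.3478 0.9376 0.0000; 0.0000 0.0000 1.0000], t=(-0.5157, 0.9829, 0.0000)
after S1 (triangulate): (1.8270, 0.7007, 1.8539)
after S2 (kf_track): (0.7132, 1.0286, 1.7122)

result = (0.7132, 1.0286, 1.7122)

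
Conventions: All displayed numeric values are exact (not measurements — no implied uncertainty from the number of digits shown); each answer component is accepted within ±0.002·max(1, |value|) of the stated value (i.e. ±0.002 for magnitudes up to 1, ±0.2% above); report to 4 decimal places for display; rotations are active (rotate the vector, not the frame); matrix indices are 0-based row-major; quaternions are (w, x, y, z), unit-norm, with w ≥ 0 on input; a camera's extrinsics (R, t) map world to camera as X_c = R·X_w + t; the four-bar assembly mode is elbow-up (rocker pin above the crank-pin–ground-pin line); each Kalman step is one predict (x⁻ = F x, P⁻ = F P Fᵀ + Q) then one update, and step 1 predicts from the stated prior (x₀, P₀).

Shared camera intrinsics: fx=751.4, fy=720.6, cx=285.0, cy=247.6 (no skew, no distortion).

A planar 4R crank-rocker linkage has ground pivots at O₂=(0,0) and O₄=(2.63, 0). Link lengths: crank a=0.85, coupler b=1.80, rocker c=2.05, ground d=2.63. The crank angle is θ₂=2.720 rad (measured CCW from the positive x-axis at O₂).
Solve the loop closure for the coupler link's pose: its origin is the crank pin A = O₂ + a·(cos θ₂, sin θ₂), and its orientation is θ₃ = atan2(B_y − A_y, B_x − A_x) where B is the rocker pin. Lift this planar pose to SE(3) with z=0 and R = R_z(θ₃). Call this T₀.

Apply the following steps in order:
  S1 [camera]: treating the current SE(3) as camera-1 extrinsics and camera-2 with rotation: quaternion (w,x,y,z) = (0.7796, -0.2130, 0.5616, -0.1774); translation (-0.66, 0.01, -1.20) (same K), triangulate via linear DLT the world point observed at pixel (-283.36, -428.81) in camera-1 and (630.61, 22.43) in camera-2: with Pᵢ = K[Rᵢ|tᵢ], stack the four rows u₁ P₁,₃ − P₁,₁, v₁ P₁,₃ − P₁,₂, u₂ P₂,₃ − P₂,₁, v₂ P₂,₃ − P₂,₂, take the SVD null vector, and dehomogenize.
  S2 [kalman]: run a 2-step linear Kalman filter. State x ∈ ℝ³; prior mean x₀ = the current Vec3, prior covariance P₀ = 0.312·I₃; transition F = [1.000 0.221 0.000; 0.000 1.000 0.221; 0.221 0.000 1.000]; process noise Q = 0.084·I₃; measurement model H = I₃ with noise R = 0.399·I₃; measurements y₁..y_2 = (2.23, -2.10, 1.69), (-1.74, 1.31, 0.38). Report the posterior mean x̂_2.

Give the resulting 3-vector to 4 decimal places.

source (fourbar_fk): coupler pose = R=[0.9179 -0.3968 0.0000; 0.3968 0.9179 0.0000; 0.0000 0.0000 1.0000], t=(-0.7756, 0.3478, 0.0000)
after S1 (triangulate): (-1.4313, -1.6823, 1.8796)
after S2 (kf_track): (-0.7671, -0.2519, 1.2403)

result = (-0.7671, -0.2519, 1.2403)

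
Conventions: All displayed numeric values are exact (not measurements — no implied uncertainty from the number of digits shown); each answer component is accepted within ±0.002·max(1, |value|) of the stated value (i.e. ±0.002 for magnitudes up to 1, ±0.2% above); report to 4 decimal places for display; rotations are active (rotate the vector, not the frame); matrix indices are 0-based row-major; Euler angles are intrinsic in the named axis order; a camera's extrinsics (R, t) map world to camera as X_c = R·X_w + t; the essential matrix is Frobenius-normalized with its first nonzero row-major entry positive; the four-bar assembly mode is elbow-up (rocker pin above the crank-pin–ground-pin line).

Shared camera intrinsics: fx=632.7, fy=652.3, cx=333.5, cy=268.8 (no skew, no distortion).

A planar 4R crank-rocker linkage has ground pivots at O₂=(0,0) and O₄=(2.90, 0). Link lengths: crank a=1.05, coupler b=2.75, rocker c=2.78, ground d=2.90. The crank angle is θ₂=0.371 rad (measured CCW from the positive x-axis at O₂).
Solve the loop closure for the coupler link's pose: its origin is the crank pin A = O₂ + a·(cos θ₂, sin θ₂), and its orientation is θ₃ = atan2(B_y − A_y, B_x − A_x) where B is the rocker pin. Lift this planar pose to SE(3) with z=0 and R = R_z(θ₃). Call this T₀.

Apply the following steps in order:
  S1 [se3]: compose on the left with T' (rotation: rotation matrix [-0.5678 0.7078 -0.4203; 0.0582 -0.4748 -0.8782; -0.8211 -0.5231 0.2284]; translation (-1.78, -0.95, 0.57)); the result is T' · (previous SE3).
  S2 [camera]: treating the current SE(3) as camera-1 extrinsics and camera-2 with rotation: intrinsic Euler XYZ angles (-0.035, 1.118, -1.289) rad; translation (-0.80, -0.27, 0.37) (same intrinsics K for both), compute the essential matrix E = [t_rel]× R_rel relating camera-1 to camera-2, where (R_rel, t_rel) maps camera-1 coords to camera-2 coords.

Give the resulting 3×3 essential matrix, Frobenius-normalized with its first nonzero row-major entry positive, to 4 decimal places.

source (fourbar_fk): coupler pose = R=[0.5170 -0.8560 0.0000; 0.8560 0.5170 0.0000; 0.0000 0.0000 1.0000], t=(0.9786, 0.3807, 0.0000)
after S1 (compose_se3): R=[0.3123 0.8519 -0.4203; -0.3763 -0.2953 -0.8782; -0.8722 0.4325 0.2284], t=(-2.0662, -1.0738, -0.4326)
after S2 (essential): [0.1190 -0.1392 -0.4831; 0.4896 -0.4696 0.1868; -0.0461 0.0678 0.4808]

matrix = [0.1190 -0.1392 -0.4831; 0.4896 -0.4696 0.1868; -0.0461 0.0678 0.4808]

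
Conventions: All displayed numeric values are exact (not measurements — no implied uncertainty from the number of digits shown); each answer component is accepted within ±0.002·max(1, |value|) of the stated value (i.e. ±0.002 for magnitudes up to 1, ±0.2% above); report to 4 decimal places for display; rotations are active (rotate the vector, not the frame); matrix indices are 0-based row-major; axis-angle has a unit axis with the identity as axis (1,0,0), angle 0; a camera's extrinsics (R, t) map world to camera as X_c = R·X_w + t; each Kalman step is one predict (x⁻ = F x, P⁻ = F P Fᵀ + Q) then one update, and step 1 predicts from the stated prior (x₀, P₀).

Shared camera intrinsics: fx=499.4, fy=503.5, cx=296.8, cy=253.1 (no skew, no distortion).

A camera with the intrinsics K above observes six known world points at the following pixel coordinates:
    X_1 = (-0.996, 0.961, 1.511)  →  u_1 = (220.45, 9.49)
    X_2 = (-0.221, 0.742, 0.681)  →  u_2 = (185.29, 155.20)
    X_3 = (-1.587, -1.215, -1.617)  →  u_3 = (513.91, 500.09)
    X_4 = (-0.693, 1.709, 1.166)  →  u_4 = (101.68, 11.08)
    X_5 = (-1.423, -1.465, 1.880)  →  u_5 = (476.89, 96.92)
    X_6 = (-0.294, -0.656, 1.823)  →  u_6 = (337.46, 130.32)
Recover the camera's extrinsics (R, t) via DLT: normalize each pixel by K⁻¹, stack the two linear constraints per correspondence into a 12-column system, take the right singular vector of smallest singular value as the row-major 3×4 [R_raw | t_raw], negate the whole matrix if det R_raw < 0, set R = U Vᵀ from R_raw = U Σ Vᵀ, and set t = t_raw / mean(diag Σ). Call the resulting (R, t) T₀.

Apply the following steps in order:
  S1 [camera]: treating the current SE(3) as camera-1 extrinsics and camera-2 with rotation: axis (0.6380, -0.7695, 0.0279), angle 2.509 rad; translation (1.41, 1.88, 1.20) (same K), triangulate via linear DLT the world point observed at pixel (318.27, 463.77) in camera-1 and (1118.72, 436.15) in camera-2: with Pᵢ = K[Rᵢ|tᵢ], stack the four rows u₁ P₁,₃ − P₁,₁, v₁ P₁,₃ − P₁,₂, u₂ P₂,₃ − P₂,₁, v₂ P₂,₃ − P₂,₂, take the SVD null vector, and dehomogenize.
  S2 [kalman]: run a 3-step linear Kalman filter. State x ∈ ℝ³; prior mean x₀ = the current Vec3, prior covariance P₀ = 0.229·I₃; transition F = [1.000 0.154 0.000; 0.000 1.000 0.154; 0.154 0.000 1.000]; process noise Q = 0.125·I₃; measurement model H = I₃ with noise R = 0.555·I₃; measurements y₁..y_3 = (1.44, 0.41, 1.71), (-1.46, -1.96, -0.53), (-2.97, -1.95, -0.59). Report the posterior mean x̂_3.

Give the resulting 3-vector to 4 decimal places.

result = (-1.2622, -1.7640, -0.3837)

source (pnp_recover): camera pose = R=[-0.5296 -0.8396 0.1208; 0.3938 -0.3695 -0.8417; 0.7513 -0.3982 0.5263], t=(-0.5000, 0.1299, 4.2399)
after S1 (triangulate): (1.2641, -1.8250, -1.1051)
after S2 (kf_track): (-1.2622, -1.7640, -0.3837)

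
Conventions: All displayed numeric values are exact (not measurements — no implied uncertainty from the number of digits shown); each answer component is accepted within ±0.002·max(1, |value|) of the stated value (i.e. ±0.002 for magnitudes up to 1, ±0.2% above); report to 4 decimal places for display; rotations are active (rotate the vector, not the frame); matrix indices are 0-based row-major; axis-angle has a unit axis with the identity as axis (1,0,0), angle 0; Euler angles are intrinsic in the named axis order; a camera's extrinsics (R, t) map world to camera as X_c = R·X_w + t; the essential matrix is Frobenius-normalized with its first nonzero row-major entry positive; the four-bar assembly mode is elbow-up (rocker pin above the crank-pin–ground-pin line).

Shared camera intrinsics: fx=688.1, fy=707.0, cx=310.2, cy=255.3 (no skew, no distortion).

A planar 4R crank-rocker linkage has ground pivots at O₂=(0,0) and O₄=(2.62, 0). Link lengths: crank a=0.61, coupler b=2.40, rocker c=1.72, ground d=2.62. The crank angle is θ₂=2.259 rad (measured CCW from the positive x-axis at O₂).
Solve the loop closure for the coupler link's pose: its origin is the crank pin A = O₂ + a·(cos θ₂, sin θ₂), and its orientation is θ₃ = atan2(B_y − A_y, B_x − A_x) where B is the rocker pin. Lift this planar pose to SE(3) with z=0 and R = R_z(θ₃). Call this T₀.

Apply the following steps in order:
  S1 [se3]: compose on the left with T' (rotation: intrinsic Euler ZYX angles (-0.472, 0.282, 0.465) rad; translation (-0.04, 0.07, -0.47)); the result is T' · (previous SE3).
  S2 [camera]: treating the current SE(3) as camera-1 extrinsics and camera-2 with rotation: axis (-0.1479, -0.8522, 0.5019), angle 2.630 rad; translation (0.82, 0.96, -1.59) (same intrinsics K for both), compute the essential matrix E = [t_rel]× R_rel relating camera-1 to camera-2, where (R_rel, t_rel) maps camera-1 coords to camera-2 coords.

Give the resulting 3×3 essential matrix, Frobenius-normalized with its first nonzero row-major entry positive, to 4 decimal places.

source (fourbar_fk): coupler pose = R=[0.9032 -0.4291 0.0000; 0.4291 0.9032 0.0000; 0.0000 0.0000 1.0000], t=(-0.3874, 0.4712, 0.0000)
after S1 (compose_se3): R=[0.9948 0.1003 0.0177; -0.0772 0.8552 -0.5125; -0.0665 0.5085 0.8585], t=(-0.1276, 0.5876, -0.1593)
after S2 (essential): [0.3695 0.3410 -0.4525; 0.4920 -0.0994 0.4363; 0.3073 0.0734 0.0182]

matrix = [0.3695 0.3410 -0.4525; 0.4920 -0.0994 0.4363; 0.3073 0.0734 0.0182]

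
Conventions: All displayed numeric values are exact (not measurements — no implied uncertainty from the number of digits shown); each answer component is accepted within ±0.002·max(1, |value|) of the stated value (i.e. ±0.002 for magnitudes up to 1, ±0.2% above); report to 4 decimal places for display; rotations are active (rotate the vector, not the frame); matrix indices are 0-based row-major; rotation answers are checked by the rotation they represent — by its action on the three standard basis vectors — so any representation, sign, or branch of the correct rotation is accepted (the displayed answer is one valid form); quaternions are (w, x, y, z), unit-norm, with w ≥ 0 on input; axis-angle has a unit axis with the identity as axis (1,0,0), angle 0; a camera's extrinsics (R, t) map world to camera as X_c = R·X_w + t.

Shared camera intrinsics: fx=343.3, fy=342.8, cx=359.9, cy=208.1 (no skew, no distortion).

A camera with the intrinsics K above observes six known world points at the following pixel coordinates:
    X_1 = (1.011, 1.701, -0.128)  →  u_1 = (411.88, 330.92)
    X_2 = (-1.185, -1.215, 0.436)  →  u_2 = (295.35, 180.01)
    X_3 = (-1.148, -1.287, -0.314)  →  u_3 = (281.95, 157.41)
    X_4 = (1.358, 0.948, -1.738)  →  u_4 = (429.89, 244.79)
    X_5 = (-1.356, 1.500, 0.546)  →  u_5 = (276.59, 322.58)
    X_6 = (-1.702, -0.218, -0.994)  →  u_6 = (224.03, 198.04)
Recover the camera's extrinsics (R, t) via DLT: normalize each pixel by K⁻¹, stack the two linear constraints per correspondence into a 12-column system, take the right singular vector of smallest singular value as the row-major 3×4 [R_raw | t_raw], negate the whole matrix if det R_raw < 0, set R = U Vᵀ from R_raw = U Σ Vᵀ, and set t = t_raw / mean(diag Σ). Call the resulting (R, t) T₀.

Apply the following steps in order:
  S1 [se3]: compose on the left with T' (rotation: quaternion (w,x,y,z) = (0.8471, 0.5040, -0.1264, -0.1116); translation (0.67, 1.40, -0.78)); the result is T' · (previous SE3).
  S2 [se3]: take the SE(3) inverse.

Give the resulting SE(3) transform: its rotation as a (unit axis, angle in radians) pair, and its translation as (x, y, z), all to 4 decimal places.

rotation (axis_angle) = ((-0.9593, 0.0093, 0.2822), 0.7160), translation = (0.9256, 1.3197, -3.7365)

source (pnp_recover): camera pose = R=[0.9779 -0.0021 0.2093; -0.0803 0.9196 0.3845; -0.1933 -0.3928 0.8991], t=(-0.2300, 0.2901, 5.7903)
after S1 (compose_se3): R=[0.9804 0.1830 -0.0726; -0.1874 0.7545 -0.6290; -0.0604 0.6303 0.7740], t=(-1.4203, -3.1724, 2.1162)
after S2 (invert_se3): R=[0.9804 -0.1874 -0.0604; 0.1830 0.7545 0.6303; -0.0726 -0.6290 0.7740], t=(0.9256, 1.3197, -3.7365)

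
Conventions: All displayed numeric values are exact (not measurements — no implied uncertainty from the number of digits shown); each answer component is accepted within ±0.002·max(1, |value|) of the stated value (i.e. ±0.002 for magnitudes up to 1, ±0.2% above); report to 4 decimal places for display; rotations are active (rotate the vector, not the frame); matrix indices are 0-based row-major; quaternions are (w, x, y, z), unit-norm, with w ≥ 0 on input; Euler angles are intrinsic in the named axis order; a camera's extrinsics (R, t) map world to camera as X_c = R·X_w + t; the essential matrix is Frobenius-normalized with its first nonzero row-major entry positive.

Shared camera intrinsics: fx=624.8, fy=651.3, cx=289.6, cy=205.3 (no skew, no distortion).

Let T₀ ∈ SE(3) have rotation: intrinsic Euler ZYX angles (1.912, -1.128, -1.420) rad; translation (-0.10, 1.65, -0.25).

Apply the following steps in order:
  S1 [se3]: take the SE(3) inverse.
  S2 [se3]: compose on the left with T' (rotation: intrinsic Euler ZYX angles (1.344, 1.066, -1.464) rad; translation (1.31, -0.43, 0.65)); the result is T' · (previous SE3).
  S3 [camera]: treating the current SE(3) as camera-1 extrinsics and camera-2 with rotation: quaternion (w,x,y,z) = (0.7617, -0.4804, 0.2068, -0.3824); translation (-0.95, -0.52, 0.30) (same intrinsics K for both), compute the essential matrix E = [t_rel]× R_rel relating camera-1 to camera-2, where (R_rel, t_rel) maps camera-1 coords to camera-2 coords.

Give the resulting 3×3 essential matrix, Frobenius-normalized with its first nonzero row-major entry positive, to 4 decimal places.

matrix = [0.2654 -0.5045 0.0997; 0.3411 -0.2440 -0.3661; 0.1074 0.2591 -0.5258]

after S1 (invert_se3): R=[-0.1434 0.4038 0.9036; -0.4405 0.7915 -0.4236; -0.8862 -0.4587 0.0644], t=(-0.4547, -1.4560, 0.6844)
after S2 (compose_se3): R=[0.9564 0.2416 0.1641; 0.0167 -0.6062 0.7951; 0.2916 -0.7577 -0.5838], t=(1.0480, 0.7707, 1.7834)
after S3 (essential): [0.2654 -0.5045 0.0997; 0.3411 -0.2440 -0.3661; 0.1074 0.2591 -0.5258]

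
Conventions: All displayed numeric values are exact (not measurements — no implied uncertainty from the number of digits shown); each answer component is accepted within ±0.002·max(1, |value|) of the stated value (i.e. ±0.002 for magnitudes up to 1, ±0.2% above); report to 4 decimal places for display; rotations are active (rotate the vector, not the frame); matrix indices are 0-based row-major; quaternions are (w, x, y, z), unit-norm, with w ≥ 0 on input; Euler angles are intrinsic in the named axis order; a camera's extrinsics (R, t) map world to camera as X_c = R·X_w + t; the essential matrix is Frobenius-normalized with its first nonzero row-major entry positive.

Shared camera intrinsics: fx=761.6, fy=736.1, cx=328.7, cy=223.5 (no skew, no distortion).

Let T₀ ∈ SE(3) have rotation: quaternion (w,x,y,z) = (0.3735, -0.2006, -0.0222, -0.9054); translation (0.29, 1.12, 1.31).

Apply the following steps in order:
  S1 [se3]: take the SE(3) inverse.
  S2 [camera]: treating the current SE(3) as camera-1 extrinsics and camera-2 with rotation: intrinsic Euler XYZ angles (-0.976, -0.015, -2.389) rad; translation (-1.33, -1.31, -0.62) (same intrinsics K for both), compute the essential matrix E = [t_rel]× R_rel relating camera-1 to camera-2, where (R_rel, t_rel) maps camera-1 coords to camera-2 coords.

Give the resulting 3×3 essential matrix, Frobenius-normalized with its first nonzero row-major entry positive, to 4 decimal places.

matrix = [0.1745 -0.0769 0.5639; 0.2085 0.5006 -0.2517; 0.3158 0.3468 0.2611]

after S1 (invert_se3): R=[-0.6405 -0.6674 0.3798; 0.6853 -0.7200 -0.1097; 0.3467 0.1901 0.9185], t=(0.4357, 0.7513, -1.5167)
after S2 (essential): [0.1745 -0.0769 0.5639; 0.2085 0.5006 -0.2517; 0.3158 0.3468 0.2611]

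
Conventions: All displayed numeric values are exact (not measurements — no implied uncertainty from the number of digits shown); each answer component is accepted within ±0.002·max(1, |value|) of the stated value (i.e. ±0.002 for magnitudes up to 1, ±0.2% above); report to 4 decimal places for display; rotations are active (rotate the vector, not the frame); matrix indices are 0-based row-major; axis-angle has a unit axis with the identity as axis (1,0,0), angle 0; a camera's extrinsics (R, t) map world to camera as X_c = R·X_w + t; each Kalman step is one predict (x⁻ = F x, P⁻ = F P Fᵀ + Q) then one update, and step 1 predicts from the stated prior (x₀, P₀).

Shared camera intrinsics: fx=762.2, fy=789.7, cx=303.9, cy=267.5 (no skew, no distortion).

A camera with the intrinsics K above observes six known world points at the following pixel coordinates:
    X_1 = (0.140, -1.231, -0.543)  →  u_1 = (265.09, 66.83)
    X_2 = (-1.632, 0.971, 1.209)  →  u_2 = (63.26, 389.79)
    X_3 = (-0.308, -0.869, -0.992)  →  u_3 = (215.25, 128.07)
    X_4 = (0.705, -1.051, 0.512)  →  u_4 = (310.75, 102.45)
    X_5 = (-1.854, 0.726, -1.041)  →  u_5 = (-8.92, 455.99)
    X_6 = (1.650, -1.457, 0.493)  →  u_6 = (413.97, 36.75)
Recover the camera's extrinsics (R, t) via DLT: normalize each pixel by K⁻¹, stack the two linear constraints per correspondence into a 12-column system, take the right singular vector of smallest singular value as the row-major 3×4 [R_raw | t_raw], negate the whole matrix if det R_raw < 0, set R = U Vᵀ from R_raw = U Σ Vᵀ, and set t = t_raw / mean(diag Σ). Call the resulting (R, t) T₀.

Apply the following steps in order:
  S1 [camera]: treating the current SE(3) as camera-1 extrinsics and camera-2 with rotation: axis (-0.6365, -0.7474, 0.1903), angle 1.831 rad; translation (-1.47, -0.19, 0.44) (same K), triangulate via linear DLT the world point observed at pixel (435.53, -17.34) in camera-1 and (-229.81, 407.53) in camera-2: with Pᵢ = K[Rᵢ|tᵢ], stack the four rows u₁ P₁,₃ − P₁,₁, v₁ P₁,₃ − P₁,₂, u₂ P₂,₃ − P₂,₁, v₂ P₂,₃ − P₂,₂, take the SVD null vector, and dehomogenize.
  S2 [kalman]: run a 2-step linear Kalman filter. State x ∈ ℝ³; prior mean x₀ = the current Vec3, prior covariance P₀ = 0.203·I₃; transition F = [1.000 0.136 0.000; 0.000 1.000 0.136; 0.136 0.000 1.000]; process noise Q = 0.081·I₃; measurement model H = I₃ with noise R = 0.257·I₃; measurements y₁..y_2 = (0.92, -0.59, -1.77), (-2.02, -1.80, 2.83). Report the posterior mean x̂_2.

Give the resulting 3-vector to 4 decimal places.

source (pnp_recover): camera pose = R=[0.9598 0.1390 -0.2437; -0.1664 0.9814 -0.0959; 0.2258 0.1326 0.9651], t=(-0.3501, -0.0898, 5.6496)
after S1 (triangulate): (1.7767, -1.8061, 0.2455)
after S2 (kf_track): (-0.2967, -1.5260, 0.9177)

result = (-0.2967, -1.5260, 0.9177)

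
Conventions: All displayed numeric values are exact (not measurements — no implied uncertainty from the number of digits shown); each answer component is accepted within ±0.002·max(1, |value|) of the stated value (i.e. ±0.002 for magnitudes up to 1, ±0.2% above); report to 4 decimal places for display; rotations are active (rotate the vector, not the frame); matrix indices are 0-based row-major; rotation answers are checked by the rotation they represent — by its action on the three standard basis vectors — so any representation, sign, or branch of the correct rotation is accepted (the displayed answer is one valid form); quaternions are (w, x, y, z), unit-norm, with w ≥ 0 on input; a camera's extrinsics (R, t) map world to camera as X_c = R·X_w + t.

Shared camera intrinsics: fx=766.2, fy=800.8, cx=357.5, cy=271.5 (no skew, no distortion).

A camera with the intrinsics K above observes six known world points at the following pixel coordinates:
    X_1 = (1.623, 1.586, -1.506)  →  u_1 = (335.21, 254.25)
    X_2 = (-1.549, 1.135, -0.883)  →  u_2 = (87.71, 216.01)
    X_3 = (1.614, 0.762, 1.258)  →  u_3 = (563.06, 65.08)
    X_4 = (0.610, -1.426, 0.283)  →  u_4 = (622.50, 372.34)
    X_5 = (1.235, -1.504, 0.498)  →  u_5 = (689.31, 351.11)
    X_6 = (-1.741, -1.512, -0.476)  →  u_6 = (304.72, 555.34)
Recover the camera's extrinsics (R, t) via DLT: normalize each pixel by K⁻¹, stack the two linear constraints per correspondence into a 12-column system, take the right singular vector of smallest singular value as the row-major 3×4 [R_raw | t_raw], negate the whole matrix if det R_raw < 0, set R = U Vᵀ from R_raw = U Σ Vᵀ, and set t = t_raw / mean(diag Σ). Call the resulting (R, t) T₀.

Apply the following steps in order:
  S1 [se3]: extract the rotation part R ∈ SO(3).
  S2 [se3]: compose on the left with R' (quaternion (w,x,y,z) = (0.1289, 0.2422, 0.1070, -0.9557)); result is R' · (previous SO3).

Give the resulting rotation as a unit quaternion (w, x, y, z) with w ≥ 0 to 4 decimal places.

source (pnp_recover): camera pose = R=[0.6580 -0.5391 0.5257; 0.0119 -0.6906 -0.7232; 0.7529 0.4821 -0.4480], t=(0.3503, -0.1801, 5.1825)
after S1 (rot_of_se3): [0.6580 -0.5391 0.5257; 0.0119 -0.6906 -0.7232; 0.7529 0.4821 -0.4480]
after S2 (compose_so3): [-0.8832 0.0422 -0.4672; -0.3402 0.6280 0.6999; 0.3229 0.7771 -0.5403]

rotation (quat) = (0.2262, 0.0853, -0.8734, -0.4227)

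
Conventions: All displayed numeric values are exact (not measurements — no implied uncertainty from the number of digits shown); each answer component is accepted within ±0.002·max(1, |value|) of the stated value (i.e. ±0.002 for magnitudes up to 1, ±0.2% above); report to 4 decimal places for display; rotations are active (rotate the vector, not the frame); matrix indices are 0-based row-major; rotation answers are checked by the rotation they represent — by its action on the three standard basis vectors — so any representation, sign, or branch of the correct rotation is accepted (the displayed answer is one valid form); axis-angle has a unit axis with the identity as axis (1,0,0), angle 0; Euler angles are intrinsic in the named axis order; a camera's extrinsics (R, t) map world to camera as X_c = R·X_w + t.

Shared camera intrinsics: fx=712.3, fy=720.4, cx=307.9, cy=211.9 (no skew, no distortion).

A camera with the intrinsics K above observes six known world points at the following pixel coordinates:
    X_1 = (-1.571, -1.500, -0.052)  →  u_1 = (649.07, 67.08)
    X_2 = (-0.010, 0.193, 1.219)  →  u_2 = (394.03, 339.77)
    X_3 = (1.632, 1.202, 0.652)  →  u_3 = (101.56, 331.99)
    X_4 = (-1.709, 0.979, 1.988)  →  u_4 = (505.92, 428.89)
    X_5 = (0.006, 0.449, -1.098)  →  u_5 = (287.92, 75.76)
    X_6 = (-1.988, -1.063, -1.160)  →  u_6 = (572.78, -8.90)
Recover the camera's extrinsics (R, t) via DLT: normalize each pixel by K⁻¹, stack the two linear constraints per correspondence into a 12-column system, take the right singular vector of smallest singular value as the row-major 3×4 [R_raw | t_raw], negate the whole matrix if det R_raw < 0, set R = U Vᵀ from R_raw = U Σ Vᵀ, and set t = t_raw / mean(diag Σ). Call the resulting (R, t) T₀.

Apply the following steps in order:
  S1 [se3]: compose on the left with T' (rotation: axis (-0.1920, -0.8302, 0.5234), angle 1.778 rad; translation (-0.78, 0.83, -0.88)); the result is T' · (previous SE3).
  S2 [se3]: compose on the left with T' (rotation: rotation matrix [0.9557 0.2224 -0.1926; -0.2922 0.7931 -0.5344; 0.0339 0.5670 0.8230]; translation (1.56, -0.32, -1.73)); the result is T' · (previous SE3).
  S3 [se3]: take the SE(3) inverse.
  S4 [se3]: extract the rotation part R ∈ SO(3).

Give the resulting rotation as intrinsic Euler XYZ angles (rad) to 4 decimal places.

rotation (euler_xyz) = (1.4651, -0.7803, 0.2009)

source (pnp_recover): camera pose = R=[-0.8019 -0.5362 0.2636; 0.0121 0.4265 0.9044; -0.5974 0.7284 -0.3355], t=(0.3700, -0.3100, 5.1901)
after S1 (compose_se3): R=[0.6832 -0.7300 -0.0188; -0.3565 -0.3558 0.8639; -0.6373 -0.5835 -0.5033], t=(-5.5859, -0.8472, 0.2428)
after S2 (compose_se3): R=[0.6964 -0.6645 0.2711; -0.1418 0.2429 0.9596; -0.7035 -0.7067 0.0750], t=(-4.0139, 0.5107, -2.1999)
after S3 (invert_se3): R=[0.6964 -0.1418 -0.7035; -0.6645 0.2429 -0.7067; 0.2711 0.9596 0.0750], t=(1.3200, -4.3459, 0.7631)
after S4 (rot_of_se3): [0.6964 -0.1418 -0.7035; -0.6645 0.2429 -0.7067; 0.2711 0.9596 0.0750]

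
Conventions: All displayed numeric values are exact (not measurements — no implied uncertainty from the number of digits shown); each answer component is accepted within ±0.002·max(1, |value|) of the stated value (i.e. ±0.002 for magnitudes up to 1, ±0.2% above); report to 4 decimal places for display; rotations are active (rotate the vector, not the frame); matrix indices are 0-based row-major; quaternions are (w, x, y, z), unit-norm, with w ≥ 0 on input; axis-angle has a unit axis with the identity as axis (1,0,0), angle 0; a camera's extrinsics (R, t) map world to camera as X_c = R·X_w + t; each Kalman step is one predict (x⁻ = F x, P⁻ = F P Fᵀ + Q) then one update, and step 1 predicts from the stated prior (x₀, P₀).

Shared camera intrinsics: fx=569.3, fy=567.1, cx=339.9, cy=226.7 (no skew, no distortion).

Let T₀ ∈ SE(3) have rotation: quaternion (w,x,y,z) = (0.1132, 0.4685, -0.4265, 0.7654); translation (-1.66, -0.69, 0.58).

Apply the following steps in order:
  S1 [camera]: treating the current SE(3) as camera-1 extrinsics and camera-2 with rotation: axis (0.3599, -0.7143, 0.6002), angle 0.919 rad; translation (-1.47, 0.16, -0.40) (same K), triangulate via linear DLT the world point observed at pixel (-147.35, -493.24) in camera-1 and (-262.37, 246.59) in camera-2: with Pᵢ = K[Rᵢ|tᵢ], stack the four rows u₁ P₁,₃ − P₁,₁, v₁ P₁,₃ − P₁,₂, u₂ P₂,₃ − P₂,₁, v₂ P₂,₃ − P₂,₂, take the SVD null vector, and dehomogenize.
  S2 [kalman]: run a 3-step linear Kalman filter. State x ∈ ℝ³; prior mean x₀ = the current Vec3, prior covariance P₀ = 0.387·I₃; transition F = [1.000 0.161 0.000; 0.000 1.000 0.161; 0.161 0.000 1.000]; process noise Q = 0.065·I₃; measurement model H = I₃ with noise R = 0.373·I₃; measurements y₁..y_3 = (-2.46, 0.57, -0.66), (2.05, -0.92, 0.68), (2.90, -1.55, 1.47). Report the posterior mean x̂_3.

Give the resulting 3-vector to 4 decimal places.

result = (1.2809, -0.4288, 0.8931)

after S1 (triangulate): (1.1248, 0.1624, 1.4587)
after S2 (kf_track): (1.2809, -0.4288, 0.8931)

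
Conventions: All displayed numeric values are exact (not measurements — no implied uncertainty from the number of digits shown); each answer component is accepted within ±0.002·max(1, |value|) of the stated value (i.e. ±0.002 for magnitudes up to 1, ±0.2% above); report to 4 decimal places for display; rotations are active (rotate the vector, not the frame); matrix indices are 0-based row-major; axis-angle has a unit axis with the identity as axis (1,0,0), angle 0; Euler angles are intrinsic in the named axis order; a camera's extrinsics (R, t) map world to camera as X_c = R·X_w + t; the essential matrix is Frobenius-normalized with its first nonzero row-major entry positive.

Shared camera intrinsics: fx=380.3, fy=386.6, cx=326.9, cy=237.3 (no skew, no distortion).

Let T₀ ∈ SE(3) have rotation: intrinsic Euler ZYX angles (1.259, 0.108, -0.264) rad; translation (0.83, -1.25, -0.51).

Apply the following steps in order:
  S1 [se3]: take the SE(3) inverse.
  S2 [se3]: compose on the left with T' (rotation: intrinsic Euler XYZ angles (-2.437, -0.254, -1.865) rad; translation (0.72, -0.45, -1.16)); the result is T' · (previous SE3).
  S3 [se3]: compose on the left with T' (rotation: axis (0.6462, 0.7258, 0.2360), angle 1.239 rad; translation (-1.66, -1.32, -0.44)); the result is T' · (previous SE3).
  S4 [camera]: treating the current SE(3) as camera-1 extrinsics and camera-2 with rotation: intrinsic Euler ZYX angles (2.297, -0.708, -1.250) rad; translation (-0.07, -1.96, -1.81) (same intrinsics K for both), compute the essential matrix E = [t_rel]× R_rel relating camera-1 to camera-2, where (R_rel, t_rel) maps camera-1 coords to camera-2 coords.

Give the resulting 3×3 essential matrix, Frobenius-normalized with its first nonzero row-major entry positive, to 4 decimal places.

after S1 (invert_se3): R=[0.3050 0.9462 -0.1078; -0.9274 0.2694 -0.2594; -0.2164 0.1791 0.9597], t=(0.8747, 0.9742, 0.8930)
after S2 (compose_se3): R=[-0.8903 -0.0611 -0.4512; -0.2771 0.8590 0.4305; 0.3613 0.5083 -0.7817], t=(1.1525, 1.0733, -1.2232)
after S3 (compose_se3): R=[-0.2814 0.4439 -0.8507; -0.8479 0.3001 0.4370; 0.4494 0.8443 0.2920], t=(-1.8254, 0.6385, -0.7770)
after S4 (essential): [0.4650 -0.5002 0.1788; -0.2701 -0.0148 0.6520; -0.0107 0.0292 -0.0481]

matrix = [0.4650 -0.5002 0.1788; -0.2701 -0.0148 0.6520; -0.0107 0.0292 -0.0481]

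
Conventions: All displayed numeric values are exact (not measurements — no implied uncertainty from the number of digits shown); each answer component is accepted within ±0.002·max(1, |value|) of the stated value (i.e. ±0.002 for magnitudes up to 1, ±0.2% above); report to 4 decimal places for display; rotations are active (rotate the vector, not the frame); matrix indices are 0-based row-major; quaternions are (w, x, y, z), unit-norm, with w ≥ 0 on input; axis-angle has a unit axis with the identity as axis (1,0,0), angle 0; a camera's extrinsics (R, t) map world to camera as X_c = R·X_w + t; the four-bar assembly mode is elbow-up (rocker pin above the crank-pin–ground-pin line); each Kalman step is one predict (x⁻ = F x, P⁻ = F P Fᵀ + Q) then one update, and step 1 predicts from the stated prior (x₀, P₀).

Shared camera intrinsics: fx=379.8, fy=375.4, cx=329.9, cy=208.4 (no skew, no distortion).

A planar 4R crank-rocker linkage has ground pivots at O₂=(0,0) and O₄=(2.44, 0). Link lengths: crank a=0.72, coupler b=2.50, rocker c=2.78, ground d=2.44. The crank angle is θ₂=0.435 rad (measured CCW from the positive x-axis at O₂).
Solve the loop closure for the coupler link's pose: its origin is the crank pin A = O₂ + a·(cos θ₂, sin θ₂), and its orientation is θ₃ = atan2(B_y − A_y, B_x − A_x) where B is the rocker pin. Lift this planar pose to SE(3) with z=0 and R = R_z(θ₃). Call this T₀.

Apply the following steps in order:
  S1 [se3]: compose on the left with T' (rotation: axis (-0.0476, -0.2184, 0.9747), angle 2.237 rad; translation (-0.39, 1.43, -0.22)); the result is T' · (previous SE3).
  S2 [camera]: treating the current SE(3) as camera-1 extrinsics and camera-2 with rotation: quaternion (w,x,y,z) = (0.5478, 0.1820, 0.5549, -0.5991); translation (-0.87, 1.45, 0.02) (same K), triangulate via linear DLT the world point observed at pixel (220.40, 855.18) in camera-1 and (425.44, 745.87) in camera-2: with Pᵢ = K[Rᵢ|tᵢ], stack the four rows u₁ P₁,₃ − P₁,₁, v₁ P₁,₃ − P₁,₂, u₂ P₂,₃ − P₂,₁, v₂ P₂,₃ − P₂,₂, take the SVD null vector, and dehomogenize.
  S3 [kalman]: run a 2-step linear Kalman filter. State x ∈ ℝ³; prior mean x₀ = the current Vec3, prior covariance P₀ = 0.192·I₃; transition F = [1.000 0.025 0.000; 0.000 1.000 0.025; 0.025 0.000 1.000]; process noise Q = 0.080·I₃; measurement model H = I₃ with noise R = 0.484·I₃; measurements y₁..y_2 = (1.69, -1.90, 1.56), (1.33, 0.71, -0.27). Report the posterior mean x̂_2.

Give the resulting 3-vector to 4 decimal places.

result = (0.4505, 0.0397, 0.6492)

source (fourbar_fk): coupler pose = R=[0.3606 -0.9327 0.0000; 0.9327 0.3606 0.0000; 0.0000 0.0000 1.0000], t=(0.6529, 0.3034, 0.0000)
after S1 (compose_se3): R=[-0.9206 0.3027 -0.2468; -0.2220 -0.9254 -0.3070; -0.3213 -0.2278 0.9192], t=(-1.0185, 1.7772, -0.2728)
after S2 (triangulate): (-0.9514, 0.4940, 0.8825)
after S3 (kf_track): (0.4505, 0.0397, 0.6492)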